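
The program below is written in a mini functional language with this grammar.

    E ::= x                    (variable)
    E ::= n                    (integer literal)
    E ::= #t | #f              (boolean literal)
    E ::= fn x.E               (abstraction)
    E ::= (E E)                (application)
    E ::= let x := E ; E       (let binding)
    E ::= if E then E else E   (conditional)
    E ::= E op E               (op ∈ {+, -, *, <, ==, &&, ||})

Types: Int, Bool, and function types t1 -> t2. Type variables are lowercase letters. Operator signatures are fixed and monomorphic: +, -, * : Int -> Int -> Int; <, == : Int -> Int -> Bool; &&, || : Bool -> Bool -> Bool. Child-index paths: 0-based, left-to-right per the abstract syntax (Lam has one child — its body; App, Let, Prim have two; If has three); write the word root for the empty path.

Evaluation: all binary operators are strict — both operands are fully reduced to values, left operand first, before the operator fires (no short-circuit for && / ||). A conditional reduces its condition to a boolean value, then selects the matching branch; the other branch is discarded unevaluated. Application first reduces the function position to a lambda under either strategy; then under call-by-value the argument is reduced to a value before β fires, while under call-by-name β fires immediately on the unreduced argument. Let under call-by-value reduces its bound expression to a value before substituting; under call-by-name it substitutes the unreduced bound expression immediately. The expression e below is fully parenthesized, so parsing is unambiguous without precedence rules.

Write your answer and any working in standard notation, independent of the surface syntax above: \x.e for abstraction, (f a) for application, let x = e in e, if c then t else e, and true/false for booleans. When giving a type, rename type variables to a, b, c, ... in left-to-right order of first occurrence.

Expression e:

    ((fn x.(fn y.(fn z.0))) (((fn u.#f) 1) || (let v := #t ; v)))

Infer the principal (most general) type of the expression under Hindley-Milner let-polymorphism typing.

Working:
\z._ : c -> Int
\y._ : b -> c -> Int
\x._ : a -> b -> c -> Int
\u._ : d -> Bool
  unify d -> Bool ~ Int -> e
  unify d ~ Int
  unify Bool ~ e
_ _ : Bool
  unify Bool ~ Bool
let v : Bool
v : Bool
  unify Bool ~ Bool
  unify a -> b -> c -> Int ~ Bool -> f
  unify a ~ Bool
  unify b -> c -> Int ~ f
_ _ : b -> c -> Int

Answer: a -> b -> Int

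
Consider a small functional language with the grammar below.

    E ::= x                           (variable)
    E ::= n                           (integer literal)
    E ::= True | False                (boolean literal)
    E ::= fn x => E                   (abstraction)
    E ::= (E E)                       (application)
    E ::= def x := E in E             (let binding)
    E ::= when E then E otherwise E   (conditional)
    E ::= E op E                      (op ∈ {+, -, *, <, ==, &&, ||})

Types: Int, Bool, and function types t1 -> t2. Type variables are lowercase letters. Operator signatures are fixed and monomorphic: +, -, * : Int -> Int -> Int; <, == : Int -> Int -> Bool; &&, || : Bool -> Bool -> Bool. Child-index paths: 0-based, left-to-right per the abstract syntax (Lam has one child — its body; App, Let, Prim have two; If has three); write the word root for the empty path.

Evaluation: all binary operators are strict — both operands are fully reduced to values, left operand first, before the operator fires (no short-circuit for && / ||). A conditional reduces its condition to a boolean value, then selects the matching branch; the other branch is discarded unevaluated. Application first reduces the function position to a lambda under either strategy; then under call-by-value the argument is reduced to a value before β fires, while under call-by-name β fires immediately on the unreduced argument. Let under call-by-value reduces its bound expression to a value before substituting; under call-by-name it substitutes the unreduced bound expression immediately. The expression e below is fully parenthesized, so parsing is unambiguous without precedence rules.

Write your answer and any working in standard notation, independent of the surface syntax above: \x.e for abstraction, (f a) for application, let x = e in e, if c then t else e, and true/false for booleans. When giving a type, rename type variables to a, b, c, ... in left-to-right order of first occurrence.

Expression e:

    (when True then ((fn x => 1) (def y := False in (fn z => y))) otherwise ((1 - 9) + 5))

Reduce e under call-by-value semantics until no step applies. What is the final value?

Derivation:
step 0: (if true then ((\x.1) (let y = false in (\z.y))) else ((1 - 9) + 5))
step 1: [if@root] ((\x.1) (let y = false in (\z.y)))
step 2: [let@1] ((\x.1) (\z.false))
step 3: [beta@root] 1

Answer: 1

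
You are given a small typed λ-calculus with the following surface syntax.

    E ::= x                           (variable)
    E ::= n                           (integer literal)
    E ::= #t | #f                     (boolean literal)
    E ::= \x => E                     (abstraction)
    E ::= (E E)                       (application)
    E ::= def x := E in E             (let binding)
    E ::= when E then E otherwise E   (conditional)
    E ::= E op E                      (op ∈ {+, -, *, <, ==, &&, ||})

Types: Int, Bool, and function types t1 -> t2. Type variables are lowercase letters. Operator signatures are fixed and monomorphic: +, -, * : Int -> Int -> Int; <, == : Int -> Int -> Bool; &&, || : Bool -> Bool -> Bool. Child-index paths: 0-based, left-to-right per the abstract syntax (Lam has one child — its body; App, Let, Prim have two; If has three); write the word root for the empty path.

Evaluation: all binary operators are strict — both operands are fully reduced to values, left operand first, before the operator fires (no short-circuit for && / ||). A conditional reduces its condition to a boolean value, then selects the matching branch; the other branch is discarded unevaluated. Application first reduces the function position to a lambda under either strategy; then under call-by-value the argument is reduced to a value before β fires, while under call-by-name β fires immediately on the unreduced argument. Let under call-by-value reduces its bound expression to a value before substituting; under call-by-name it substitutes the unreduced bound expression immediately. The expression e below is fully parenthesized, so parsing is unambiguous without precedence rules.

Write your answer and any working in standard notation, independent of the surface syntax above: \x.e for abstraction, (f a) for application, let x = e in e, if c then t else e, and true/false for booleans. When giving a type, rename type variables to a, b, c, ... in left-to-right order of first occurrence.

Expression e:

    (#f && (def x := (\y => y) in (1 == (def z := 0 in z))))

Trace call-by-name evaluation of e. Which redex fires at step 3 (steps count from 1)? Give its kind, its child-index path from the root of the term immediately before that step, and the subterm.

Answer: delta at 1 : (1 == 0)

Trace:
step 0: (false && (let x = (\y.y) in (1 == (let z = 0 in z))))
step 1: [let@1] (false && (1 == (let z = 0 in z)))
step 2: [let@1.1] (false && (1 == 0))
step 3: [delta@1] (false && false)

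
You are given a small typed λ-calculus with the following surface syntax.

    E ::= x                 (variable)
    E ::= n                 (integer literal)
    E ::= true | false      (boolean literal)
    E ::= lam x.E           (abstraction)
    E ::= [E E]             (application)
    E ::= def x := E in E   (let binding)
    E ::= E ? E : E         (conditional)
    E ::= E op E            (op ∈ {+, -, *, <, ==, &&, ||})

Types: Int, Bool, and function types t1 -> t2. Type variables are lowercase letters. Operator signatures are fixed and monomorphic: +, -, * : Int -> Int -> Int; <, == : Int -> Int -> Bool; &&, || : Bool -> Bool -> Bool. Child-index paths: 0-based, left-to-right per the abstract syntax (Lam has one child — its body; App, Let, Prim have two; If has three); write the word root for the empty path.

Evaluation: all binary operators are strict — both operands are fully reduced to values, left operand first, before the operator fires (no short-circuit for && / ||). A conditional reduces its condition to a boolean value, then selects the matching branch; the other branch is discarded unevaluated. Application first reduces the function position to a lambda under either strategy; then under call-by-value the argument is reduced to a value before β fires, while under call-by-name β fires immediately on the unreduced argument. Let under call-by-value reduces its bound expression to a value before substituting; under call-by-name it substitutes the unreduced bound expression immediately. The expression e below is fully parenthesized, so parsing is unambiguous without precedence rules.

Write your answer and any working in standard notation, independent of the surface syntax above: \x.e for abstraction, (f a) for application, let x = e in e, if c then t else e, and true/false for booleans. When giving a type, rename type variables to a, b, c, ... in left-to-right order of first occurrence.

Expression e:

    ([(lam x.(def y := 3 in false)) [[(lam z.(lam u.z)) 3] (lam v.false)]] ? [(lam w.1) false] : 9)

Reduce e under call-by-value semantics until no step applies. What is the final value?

Answer: 9

Trace:
step 0: (if ((\x.(let y = 3 in false)) (((\z.(\u.z)) 3) (\v.false))) then ((\w.1) false) else 9)
step 1: [beta@0.1.0] (if ((\x.(let y = 3 in false)) ((\u.3) (\v.false))) then ((\w.1) false) else 9)
step 2: [beta@0.1] (if ((\x.(let y = 3 in false)) 3) then ((\w.1) false) else 9)
step 3: [beta@0] (if (let y = 3 in false) then ((\w.1) false) else 9)
step 4: [let@0] (if false then ((\w.1) false) else 9)
step 5: [if@root] 9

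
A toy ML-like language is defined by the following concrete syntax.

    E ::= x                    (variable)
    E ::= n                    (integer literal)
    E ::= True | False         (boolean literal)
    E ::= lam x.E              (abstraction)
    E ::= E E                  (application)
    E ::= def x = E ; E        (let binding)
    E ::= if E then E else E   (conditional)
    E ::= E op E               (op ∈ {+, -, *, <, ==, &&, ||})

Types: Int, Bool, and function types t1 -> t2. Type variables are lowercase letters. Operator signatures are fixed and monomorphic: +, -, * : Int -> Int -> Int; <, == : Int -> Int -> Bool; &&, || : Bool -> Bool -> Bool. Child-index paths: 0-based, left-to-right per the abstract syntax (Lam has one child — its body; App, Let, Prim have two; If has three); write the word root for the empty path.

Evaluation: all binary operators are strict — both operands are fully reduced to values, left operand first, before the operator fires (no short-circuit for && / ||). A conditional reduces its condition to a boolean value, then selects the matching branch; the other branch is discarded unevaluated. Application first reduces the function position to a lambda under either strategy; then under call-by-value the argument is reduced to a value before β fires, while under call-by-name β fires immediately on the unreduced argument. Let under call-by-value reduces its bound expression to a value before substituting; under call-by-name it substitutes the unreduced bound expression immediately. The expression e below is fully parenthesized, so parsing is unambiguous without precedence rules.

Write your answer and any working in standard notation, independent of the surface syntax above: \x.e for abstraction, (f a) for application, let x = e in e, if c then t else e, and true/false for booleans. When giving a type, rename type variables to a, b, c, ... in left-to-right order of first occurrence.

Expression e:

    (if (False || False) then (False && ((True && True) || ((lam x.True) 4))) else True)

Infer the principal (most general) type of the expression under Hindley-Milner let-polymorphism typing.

Answer: Bool

Working:
  unify Bool ~ Bool
  unify Bool ~ Bool
  unify Bool ~ Bool
  unify Bool ~ Bool
  unify Bool ~ Bool
  unify Bool ~ Bool
  unify Bool ~ Bool
\x._ : a -> Bool
  unify a -> Bool ~ Int -> b
  unify a ~ Int
  unify Bool ~ b
_ _ : Bool
  unify Bool ~ Bool
  unify Bool ~ Bool
  unify Bool ~ Bool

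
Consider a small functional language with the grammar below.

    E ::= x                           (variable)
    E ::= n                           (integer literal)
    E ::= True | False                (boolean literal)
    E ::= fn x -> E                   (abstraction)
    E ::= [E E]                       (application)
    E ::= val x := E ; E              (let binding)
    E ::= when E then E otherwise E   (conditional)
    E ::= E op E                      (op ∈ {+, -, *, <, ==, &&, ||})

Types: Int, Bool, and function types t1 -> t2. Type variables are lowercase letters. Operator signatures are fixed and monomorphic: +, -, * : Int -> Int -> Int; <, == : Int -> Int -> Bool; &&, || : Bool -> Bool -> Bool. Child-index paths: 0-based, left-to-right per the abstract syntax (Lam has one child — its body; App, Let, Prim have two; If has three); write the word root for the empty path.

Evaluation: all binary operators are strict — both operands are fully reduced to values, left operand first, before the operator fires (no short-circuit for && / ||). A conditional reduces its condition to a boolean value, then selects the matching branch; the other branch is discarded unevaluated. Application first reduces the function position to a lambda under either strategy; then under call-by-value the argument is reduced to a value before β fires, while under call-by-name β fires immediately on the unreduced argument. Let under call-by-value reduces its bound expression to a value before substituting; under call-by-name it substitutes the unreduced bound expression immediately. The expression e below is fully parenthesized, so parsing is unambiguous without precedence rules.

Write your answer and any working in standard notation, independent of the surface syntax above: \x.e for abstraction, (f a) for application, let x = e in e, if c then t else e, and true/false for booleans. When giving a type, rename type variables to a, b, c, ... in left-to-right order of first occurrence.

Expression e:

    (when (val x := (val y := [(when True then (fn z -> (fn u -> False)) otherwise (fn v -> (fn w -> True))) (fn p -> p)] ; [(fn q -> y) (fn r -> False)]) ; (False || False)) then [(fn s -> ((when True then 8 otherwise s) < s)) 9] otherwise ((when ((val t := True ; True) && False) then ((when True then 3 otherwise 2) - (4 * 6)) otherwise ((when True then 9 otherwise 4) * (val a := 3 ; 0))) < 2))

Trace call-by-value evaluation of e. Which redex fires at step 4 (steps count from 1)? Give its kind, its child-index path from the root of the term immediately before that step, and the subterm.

Answer: beta at 0.0 : ((\q.(\u.false)) (\r.false))

Working:
step 0: (if (let x = (let y = ((if true then (\z.(\u.false)) else (\v.(\w.true))) (\p.p)) in ((\q.y) (\r.false))) in (false || false)) then ((\s.((if true then 8 else s) < s)) 9) else ((if ((let t = true in true) && false) then ((if true then 3 else 2) - (4 * 6)) else ((if true then 9 else 4) * (let a = 3 in 0))) < 2))
step 1: [if@0.0.0.0] (if (let x = (let y = ((\z.(\u.false)) (\p.p)) in ((\q.y) (\r.false))) in (false || false)) then ((\s.((if true then 8 else s) < s)) 9) else ((if ((let t = true in true) && false) then ((if true then 3 else 2) - (4 * 6)) else ((if true then 9 else 4) * (let a = 3 in 0))) < 2))
step 2: [beta@0.0.0] (if (let x = (let y = (\u.false) in ((\q.y) (\r.false))) in (false || false)) then ((\s.((if true then 8 else s) < s)) 9) else ((if ((let t = true in true) && false) then ((if true then 3 else 2) - (4 * 6)) else ((if true then 9 else 4) * (let a = 3 in 0))) < 2))
step 3: [let@0.0] (if (let x = ((\q.(\u.false)) (\r.false)) in (false || false)) then ((\s.((if true then 8 else s) < s)) 9) else ((if ((let t = true in true) && false) then ((if true then 3 else 2) - (4 * 6)) else ((if true then 9 else 4) * (let a = 3 in 0))) < 2))
step 4: [beta@0.0] (if (let x = (\u.false) in (false || false)) then ((\s.((if true then 8 else s) < s)) 9) else ((if ((let t = true in true) && false) then ((if true then 3 else 2) - (4 * 6)) else ((if true then 9 else 4) * (let a = 3 in 0))) < 2))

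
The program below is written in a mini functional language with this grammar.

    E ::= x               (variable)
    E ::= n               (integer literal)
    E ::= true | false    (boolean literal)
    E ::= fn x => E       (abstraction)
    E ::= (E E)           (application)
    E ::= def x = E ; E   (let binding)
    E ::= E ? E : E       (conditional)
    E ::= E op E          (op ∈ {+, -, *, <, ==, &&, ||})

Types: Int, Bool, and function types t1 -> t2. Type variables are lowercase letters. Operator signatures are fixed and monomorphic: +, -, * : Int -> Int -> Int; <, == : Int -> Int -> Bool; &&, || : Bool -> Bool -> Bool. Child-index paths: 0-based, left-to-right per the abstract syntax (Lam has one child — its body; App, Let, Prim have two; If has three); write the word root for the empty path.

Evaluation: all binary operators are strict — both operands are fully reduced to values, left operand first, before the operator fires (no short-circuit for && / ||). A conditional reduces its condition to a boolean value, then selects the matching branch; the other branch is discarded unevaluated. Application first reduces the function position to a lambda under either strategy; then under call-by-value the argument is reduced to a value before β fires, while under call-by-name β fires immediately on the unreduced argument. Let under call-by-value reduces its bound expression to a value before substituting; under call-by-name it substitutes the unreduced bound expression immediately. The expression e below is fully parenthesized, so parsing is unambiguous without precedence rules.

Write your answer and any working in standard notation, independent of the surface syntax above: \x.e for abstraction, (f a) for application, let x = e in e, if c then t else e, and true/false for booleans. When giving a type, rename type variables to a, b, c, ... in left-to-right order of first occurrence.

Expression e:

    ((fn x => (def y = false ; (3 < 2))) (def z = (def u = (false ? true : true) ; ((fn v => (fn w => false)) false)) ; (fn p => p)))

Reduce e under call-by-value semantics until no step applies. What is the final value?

Answer: false

Trace:
step 0: ((\x.(let y = false in (3 < 2))) (let z = (let u = (if false then true else true) in ((\v.(\w.false)) false)) in (\p.p)))
step 1: [if@1.0.0] ((\x.(let y = false in (3 < 2))) (let z = (let u = true in ((\v.(\w.false)) false)) in (\p.p)))
step 2: [let@1.0] ((\x.(let y = false in (3 < 2))) (let z = ((\v.(\w.false)) false) in (\p.p)))
step 3: [beta@1.0] ((\x.(let y = false in (3 < 2))) (let z = (\w.false) in (\p.p)))
step 4: [let@1] ((\x.(let y = false in (3 < 2))) (\p.p))
step 5: [beta@root] (let y = false in (3 < 2))
step 6: [let@root] (3 < 2)
step 7: [delta@root] false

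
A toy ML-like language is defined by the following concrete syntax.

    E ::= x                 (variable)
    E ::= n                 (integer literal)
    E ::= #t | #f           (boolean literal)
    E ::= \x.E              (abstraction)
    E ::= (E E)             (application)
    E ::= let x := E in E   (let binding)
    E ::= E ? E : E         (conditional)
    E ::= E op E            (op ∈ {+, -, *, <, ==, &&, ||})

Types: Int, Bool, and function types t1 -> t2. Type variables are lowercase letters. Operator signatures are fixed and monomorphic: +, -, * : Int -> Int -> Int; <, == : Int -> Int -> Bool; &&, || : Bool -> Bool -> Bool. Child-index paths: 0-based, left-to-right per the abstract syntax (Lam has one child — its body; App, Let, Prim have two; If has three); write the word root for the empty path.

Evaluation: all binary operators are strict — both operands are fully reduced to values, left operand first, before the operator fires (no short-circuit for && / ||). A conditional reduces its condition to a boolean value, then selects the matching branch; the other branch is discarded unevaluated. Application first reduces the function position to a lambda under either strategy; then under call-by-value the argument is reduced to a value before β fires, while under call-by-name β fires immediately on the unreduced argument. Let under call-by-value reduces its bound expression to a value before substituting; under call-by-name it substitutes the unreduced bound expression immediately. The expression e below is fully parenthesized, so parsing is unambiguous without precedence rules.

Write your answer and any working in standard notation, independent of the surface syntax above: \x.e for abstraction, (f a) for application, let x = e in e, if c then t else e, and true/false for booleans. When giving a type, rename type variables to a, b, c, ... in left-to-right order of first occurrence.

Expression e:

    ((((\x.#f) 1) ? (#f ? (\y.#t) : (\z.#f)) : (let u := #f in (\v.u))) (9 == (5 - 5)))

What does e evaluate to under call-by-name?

Working:
step 0: ((if ((\x.false) 1) then (if false then (\y.true) else (\z.false)) else (let u = false in (\v.u))) (9 == (5 - 5)))
step 1: [beta@0.0] ((if false then (if false then (\y.true) else (\z.false)) else (let u = false in (\v.u))) (9 == (5 - 5)))
step 2: [if@0] ((let u = false in (\v.u)) (9 == (5 - 5)))
step 3: [let@0] ((\v.false) (9 == (5 - 5)))
step 4: [beta@root] false

Answer: false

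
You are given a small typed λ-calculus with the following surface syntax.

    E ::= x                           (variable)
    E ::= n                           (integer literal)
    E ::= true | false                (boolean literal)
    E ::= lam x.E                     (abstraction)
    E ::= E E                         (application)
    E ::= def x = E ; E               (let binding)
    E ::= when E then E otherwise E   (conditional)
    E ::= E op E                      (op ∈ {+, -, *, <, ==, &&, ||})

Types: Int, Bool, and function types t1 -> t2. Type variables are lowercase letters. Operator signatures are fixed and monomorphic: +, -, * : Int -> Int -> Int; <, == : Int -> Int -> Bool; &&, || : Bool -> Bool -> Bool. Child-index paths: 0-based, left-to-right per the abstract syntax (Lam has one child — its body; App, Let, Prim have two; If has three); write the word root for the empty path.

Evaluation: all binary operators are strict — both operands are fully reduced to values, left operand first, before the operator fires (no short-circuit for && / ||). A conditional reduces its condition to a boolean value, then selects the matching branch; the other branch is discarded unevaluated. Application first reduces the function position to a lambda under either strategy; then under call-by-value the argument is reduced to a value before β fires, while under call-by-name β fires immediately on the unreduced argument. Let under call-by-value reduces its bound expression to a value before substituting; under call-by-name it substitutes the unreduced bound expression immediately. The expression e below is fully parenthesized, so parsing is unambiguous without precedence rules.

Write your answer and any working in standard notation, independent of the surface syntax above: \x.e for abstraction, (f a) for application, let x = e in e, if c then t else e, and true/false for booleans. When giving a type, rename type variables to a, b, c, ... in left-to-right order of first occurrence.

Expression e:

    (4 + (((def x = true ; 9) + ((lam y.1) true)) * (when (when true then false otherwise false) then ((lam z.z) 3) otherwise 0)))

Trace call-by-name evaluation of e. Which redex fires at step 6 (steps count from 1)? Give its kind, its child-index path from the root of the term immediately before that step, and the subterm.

Trace:
step 0: (4 + (((let x = true in 9) + ((\y.1) true)) * (if (if true then false else false) then ((\z.z) 3) else 0)))
step 1: [let@1.0.0] (4 + ((9 + ((\y.1) true)) * (if (if true then false else false) then ((\z.z) 3) else 0)))
step 2: [beta@1.0.1] (4 + ((9 + 1) * (if (if true then false else false) then ((\z.z) 3) else 0)))
step 3: [delta@1.0] (4 + (10 * (if (if true then false else false) then ((\z.z) 3) else 0)))
step 4: [if@1.1.0] (4 + (10 * (if false then ((\z.z) 3) else 0)))
step 5: [if@1.1] (4 + (10 * 0))
step 6: [delta@1] (4 + 0)

Answer: delta at 1 : (10 * 0)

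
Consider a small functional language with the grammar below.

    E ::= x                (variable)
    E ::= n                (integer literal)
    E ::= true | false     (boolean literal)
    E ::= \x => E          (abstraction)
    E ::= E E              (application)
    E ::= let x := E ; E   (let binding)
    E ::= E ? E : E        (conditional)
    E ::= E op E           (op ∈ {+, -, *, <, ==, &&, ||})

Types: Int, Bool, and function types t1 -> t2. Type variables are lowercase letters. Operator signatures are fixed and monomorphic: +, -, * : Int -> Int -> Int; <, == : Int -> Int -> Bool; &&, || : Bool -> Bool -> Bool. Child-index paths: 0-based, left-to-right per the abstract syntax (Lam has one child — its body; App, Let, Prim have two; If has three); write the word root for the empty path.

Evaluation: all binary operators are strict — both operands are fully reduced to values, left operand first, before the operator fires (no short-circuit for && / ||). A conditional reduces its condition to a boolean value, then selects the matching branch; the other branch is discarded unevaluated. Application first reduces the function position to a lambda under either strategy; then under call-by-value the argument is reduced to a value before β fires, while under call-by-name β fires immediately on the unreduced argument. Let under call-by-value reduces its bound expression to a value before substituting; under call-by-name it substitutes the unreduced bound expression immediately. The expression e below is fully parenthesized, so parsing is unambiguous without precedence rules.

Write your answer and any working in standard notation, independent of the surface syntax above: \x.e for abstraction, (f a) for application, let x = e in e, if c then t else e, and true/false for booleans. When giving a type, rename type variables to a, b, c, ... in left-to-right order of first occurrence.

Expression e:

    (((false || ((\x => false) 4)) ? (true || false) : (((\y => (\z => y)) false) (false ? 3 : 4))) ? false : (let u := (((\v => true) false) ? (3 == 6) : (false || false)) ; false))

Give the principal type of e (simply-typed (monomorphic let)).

Answer: Bool

Derivation:
  unify Bool ~ Bool
\x._ : a -> Bool
  unify a -> Bool ~ Int -> b
  unify a ~ Int
  unify Bool ~ b
_ _ : Bool
  unify Bool ~ Bool
  unify Bool ~ Bool
  unify Bool ~ Bool
  unify Bool ~ Bool
y : c
\z._ : d -> c
\y._ : c -> d -> c
  unify c -> d -> c ~ Bool -> e
  unify c ~ Bool
  unify d -> Bool ~ e
_ _ : d -> Bool
  unify Bool ~ Bool
  unify Int ~ Int
  unify d -> Bool ~ Int -> f
  unify d ~ Int
  unify Bool ~ f
_ _ : Bool
  unify Bool ~ Bool
  unify Bool ~ Bool
\v._ : g -> Bool
  unify g -> Bool ~ Bool -> h
  unify g ~ Bool
  unify Bool ~ h
_ _ : Bool
  unify Bool ~ Bool
  unify Int ~ Int
  unify Int ~ Int
  unify Bool ~ Bool
  unify Bool ~ Bool
  unify Bool ~ Bool
let u : Bool
  unify Bool ~ Bool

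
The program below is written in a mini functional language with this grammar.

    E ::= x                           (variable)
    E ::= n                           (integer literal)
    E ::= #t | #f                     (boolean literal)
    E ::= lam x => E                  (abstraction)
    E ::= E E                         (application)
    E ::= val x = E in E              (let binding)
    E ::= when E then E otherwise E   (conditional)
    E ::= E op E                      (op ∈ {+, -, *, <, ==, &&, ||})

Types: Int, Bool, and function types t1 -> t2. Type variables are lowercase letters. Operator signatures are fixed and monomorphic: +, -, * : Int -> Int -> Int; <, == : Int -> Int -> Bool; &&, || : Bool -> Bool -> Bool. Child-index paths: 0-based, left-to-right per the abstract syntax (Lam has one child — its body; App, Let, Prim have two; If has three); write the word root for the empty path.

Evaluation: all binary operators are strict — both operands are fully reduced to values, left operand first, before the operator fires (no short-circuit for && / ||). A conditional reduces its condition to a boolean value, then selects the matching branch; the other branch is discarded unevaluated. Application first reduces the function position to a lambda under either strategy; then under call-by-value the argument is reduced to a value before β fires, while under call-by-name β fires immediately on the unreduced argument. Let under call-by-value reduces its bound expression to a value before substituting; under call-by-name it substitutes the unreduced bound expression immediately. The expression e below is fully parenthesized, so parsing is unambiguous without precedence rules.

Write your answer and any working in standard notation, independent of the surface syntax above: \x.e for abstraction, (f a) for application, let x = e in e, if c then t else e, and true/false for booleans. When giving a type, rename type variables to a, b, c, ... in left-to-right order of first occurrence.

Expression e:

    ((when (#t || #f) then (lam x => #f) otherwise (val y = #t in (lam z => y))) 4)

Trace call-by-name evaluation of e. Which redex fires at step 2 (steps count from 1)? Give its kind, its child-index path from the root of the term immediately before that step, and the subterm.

Trace:
step 0: ((if (true || false) then (\x.false) else (let y = true in (\z.y))) 4)
step 1: [delta@0.0] ((if true then (\x.false) else (let y = true in (\z.y))) 4)
step 2: [if@0] ((\x.false) 4)

Answer: if at 0 : (if true then (\x.false) else (let y = true in (\z.y)))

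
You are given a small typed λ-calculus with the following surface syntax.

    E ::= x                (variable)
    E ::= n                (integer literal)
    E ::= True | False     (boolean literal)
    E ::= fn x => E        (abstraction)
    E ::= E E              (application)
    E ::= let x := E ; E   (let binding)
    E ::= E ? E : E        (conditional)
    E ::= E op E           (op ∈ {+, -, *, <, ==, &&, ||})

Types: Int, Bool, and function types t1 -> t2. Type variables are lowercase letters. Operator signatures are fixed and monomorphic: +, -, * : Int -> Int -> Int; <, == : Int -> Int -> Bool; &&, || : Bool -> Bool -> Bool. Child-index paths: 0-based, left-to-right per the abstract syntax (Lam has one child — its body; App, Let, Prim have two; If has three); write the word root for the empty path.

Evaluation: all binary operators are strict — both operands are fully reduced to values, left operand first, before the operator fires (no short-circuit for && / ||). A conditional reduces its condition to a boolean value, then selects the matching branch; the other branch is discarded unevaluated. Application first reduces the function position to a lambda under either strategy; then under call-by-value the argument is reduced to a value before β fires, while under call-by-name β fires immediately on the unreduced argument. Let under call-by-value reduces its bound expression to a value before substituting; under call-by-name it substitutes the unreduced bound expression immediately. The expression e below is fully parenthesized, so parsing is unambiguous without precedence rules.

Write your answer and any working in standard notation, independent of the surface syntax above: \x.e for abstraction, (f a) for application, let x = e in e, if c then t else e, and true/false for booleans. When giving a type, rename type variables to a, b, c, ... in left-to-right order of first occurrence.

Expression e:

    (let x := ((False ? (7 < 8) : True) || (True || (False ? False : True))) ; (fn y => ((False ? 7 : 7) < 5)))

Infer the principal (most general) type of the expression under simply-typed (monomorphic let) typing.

Answer: a -> Bool

Derivation:
  unify Bool ~ Bool
  unify Int ~ Int
  unify Int ~ Int
  unify Bool ~ Bool
  unify Bool ~ Bool
  unify Bool ~ Bool
  unify Bool ~ Bool
  unify Bool ~ Bool
  unify Bool ~ Bool
  unify Bool ~ Bool
let x : Bool
  unify Bool ~ Bool
  unify Int ~ Int
  unify Int ~ Int
  unify Int ~ Int
\y._ : a -> Bool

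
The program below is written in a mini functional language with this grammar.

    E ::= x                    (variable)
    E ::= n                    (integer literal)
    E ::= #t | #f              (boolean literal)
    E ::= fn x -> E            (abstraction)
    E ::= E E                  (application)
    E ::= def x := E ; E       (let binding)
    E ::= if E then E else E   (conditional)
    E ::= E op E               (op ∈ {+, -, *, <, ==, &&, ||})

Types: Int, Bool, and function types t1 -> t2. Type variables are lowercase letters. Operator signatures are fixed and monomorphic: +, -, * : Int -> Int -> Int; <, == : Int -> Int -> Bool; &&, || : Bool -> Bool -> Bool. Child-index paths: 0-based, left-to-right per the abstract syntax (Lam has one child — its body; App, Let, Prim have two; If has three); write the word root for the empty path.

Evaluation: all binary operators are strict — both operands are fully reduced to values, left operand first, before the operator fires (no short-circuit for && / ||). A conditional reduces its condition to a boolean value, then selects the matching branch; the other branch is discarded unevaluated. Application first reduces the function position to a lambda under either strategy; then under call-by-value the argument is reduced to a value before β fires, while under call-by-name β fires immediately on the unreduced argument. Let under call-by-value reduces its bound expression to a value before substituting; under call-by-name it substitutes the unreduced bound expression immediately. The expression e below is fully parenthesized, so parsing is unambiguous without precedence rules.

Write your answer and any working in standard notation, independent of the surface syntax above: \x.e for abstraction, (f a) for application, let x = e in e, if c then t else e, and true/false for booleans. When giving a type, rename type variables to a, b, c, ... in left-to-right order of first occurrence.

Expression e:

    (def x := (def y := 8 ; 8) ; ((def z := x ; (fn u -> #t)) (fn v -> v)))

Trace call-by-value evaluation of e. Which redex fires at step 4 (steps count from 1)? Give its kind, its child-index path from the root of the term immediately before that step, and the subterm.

Answer: beta at root : ((\u.true) (\v.v))

Derivation:
step 0: (let x = (let y = 8 in 8) in ((let z = x in (\u.true)) (\v.v)))
step 1: [let@0] (let x = 8 in ((let z = x in (\u.true)) (\v.v)))
step 2: [let@root] ((let z = 8 in (\u.true)) (\v.v))
step 3: [let@0] ((\u.true) (\v.v))
step 4: [beta@root] true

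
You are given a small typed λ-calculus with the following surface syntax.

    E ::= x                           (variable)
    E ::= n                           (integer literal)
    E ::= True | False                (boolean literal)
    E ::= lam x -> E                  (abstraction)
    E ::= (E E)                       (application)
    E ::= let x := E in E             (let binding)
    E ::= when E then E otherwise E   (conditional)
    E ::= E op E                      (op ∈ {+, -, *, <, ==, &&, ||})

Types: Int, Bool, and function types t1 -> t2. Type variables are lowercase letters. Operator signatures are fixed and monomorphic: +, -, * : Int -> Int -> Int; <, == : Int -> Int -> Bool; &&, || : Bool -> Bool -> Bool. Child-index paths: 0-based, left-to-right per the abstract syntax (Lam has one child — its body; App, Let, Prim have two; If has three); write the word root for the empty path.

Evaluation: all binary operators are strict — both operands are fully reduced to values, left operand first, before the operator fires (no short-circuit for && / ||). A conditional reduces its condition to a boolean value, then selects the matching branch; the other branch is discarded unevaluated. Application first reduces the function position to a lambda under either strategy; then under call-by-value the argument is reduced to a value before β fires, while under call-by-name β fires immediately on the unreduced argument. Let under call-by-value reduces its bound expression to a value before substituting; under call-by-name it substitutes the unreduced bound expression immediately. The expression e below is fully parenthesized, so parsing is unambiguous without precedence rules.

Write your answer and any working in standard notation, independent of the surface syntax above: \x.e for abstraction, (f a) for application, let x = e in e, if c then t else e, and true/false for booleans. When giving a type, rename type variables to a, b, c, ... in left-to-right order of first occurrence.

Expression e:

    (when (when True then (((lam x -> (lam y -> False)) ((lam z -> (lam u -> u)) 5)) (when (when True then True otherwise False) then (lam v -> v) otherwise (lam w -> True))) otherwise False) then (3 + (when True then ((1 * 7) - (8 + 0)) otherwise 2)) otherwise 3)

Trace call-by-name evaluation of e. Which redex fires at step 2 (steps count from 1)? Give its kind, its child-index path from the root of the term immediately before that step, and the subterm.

Trace:
step 0: (if (if true then (((\x.(\y.false)) ((\z.(\u.u)) 5)) (if (if true then true else false) then (\v.v) else (\w.true))) else false) then (3 + (if true then ((1 * 7) - (8 + 0)) else 2)) else 3)
step 1: [if@0] (if (((\x.(\y.false)) ((\z.(\u.u)) 5)) (if (if true then true else false) then (\v.v) else (\w.true))) then (3 + (if true then ((1 * 7) - (8 + 0)) else 2)) else 3)
step 2: [beta@0.0] (if ((\y.false) (if (if true then true else false) then (\v.v) else (\w.true))) then (3 + (if true then ((1 * 7) - (8 + 0)) else 2)) else 3)

Answer: beta at 0.0 : ((\x.(\y.false)) ((\z.(\u.u)) 5))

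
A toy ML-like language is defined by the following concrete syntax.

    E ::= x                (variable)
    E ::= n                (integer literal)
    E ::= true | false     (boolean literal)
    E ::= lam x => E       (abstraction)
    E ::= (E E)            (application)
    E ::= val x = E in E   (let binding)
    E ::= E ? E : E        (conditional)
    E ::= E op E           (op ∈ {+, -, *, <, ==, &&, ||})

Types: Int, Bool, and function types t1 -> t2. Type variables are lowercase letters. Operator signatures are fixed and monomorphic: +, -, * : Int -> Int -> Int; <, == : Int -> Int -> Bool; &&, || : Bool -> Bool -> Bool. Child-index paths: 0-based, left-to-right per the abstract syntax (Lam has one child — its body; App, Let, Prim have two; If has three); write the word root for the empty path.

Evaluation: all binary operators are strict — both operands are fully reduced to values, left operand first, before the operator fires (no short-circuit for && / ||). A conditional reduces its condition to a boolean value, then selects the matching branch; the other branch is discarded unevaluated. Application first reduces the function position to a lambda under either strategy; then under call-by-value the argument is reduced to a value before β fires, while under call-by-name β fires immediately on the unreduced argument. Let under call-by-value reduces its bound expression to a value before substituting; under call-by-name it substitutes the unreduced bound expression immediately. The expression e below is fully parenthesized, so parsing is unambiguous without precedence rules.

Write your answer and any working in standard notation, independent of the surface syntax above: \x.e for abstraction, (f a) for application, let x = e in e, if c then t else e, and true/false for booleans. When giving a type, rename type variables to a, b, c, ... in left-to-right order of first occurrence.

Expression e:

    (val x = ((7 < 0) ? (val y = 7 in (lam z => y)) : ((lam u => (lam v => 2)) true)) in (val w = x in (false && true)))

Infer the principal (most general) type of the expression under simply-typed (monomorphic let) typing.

Working:
  unify Int ~ Int
  unify Int ~ Int
  unify Bool ~ Bool
let y : Int
y : Int
\z._ : a -> Int
\v._ : c -> Int
\u._ : b -> c -> Int
  unify b -> c -> Int ~ Bool -> d
  unify b ~ Bool
  unify c -> Int ~ d
_ _ : c -> Int
  unify a -> Int ~ c -> Int
  unify a ~ c
  unify Int ~ Int
let x : c -> Int
x : c -> Int
let w : c -> Int
  unify Bool ~ Bool
  unify Bool ~ Bool

Answer: Bool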